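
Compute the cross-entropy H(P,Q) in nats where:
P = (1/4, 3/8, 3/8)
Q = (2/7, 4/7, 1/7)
1.2528 nats

Cross-entropy: H(P,Q) = -Σ p(x) log q(x)

Alternatively: H(P,Q) = H(P) + D_KL(P||Q)
H(P) = 1.0822 nats
D_KL(P||Q) = 0.1706 nats

H(P,Q) = 1.0822 + 0.1706 = 1.2528 nats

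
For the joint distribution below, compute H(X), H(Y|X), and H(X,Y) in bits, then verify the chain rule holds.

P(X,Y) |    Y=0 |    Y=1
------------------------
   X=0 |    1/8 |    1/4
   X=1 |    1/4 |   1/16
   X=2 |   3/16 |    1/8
H(X,Y) = 2.4528, H(X) = 1.5794, H(Y|X) = 0.8734 (all in bits)

Chain rule: H(X,Y) = H(X) + H(Y|X)

Left side — joint entropy directly:
H(X,Y) = -Σ p(x,y) log p(x,y) = 2.4528 bits

Right side — compute H(Y|X) from the conditional distributions:
P(X) = (3/8, 5/16, 5/16), so H(X) = 1.5794 bits
H(Y|X) = Σ_x P(X=x) · H(Y|X=x):
  P(Y|X=0) = (1/3, 2/3), H(Y|X=0) = 0.9183, weight P(X=0) = 3/8
  P(Y|X=1) = (4/5, 1/5), H(Y|X=1) = 0.7219, weight P(X=1) = 5/16
  P(Y|X=2) = (3/5, 2/5), H(Y|X=2) = 0.9710, weight P(X=2) = 5/16
H(Y|X) = 0.8734 bits

H(X) + H(Y|X) = 1.5794 + 0.8734 = 2.4528 bits

Both sides equal 2.4528 bits. ✓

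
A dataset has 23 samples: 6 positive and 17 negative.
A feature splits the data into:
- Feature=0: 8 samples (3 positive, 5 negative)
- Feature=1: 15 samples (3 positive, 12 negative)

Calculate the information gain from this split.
0.0253 bits

Information Gain = H(Y) - H(Y|Feature)

Before split:
P(positive) = 6/23 = 0.2609
H(Y) = 0.8281 bits

After split:
Feature=0: H = 0.9544 bits (weight = 8/23)
Feature=1: H = 0.7219 bits (weight = 15/23)
H(Y|Feature) = (8/23)×0.9544 + (15/23)×0.7219 = 0.8028 bits

Information Gain = 0.8281 - 0.8028 = 0.0253 bits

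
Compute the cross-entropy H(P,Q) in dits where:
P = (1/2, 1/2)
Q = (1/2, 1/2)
0.3010 dits

Cross-entropy: H(P,Q) = -Σ p(x) log q(x)

Alternatively: H(P,Q) = H(P) + D_KL(P||Q)
H(P) = 0.3010 dits
D_KL(P||Q) = 0.0000 dits

H(P,Q) = 0.3010 + 0.0000 = 0.3010 dits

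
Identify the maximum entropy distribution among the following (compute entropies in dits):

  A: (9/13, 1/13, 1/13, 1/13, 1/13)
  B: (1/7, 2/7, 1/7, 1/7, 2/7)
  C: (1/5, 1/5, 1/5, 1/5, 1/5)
C

For a discrete distribution over n outcomes, entropy is maximized by the uniform distribution.

Computing entropies:
H(A) = 0.4533 dits
H(B) = 0.6731 dits
H(C) = 0.6990 dits

The uniform distribution (where all probabilities equal 1/5) achieves the maximum entropy of log_10(5) = 0.6990 dits.

Distribution C has the highest entropy.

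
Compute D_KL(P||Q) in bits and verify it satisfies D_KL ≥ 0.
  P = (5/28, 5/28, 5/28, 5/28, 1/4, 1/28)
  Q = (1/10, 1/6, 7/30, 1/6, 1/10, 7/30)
0.3498 bits

KL divergence satisfies the Gibbs inequality: D_KL(P||Q) ≥ 0 for all distributions P, Q.

D_KL(P||Q) = Σ p(x) log(p(x)/q(x))
Term by term:
  x=0: 5/28 × log_2[(5/28)/(1/10)] = 0.1494
  x=1: 5/28 × log_2[(5/28)/(1/6)] = 0.0178
  x=2: 5/28 × log_2[(5/28)/(7/30)] = -0.0689
  x=3: 5/28 × log_2[(5/28)/(1/6)] = 0.0178
  x=4: 1/4 × log_2[(1/4)/(1/10)] = 0.3305
  x=5: 1/28 × log_2[(1/28)/(7/30)] = -0.0967
D_KL(P||Q) = 0.3498 bits

D_KL(P||Q) = 0.3498 ≥ 0 ✓

This non-negativity is a fundamental property: relative entropy cannot be negative because it measures how different Q is from P.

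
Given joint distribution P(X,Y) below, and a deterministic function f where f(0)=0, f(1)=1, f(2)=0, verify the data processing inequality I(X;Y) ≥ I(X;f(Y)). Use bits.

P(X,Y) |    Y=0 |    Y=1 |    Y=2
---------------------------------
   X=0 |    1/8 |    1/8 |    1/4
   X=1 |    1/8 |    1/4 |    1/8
I(X;Y) = 0.0613, I(X;f(Y)) = 0.0488, inequality holds: 0.0613 ≥ 0.0488

Data Processing Inequality: For any Markov chain X → Y → Z, we have I(X;Y) ≥ I(X;Z).

Here Z = f(Y) is a deterministic function of Y, forming X → Y → Z.

Original I(X;Y) = 0.0613 bits

After applying f:
P(X,Z) where Z=f(Y):
- P(X,Z=0) = P(X,Y=0) + P(X,Y=2)
- P(X,Z=1) = P(X,Y=1)

I(X;Z) = I(X;f(Y)) = 0.0488 bits

Verification: 0.0613 ≥ 0.0488 ✓

Information cannot be created by processing; the function f can only lose information about X.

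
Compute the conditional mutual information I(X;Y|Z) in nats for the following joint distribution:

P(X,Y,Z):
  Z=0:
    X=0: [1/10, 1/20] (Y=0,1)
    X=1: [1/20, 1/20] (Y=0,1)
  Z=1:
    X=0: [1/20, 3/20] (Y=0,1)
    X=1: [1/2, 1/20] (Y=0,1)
0.1584 nats

Conditional mutual information: I(X;Y|Z) = H(X|Z) + H(Y|Z) - H(X,Y|Z)

H(Z) = 0.5623
H(X,Z) = 1.1655 → H(X|Z) = 0.6032
H(Y,Z) = 1.1655 → H(Y|Z) = 0.6032
H(X,Y,Z) = 1.6103 → H(X,Y|Z) = 1.0480

I(X;Y|Z) = 0.6032 + 0.6032 - 1.0480 = 0.1584 nats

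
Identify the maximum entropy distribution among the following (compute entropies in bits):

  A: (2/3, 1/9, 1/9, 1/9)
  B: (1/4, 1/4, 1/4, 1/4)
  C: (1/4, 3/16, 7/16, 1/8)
B

For a discrete distribution over n outcomes, entropy is maximized by the uniform distribution.

Computing entropies:
H(A) = 1.4466 bits
H(B) = 2.0000 bits
H(C) = 1.8496 bits

The uniform distribution (where all probabilities equal 1/4) achieves the maximum entropy of log_2(4) = 2.0000 bits.

Distribution B has the highest entropy.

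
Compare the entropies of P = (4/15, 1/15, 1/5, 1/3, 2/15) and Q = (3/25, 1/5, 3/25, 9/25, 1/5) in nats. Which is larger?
Q

Computing entropies in nats:
H(P) = 1.4898
H(Q) = 1.5204

Distribution Q has higher entropy.

Intuition: The distribution closer to uniform (more spread out) has higher entropy.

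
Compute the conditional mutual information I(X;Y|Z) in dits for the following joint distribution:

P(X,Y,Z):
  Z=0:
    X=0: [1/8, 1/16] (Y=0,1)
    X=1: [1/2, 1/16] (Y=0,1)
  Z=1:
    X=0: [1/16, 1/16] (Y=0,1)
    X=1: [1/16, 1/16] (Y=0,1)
0.0097 dits

Conditional mutual information: I(X;Y|Z) = H(X|Z) + H(Y|Z) - H(X,Y|Z)

H(Z) = 0.2442
H(X,Z) = 0.5026 → H(X|Z) = 0.2584
H(Y,Z) = 0.4662 → H(Y|Z) = 0.2220
H(X,Y,Z) = 0.7149 → H(X,Y|Z) = 0.4707

I(X;Y|Z) = 0.2584 + 0.2220 - 0.4707 = 0.0097 dits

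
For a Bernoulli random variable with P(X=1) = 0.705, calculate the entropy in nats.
0.6066 nats

The binary entropy function is:
H(p) = -p log(p) - (1-p) log(1-p)

H(0.705) = -0.705 × log_e(0.705) - 0.295 × log_e(0.295)
H(0.705) = 0.6066 nats

Note: Binary entropy is maximized at p=0.5 (H=1 bit) and minimized at p=0 or p=1 (H=0).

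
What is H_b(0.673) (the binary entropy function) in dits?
0.2745 dits

The binary entropy function is:
H(p) = -p log(p) - (1-p) log(1-p)

H(0.673) = -0.673 × log_10(0.673) - 0.327 × log_10(0.327)
H(0.673) = 0.2745 dits

Note: Binary entropy is maximized at p=0.5 (H=1 bit) and minimized at p=0 or p=1 (H=0).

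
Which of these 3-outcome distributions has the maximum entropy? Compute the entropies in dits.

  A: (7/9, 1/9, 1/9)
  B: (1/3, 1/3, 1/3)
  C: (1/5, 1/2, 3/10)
B

For a discrete distribution over n outcomes, entropy is maximized by the uniform distribution.

Computing entropies:
H(A) = 0.2969 dits
H(B) = 0.4771 dits
H(C) = 0.4472 dits

The uniform distribution (where all probabilities equal 1/3) achieves the maximum entropy of log_10(3) = 0.4771 dits.

Distribution B has the highest entropy.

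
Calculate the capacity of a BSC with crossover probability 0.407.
0.0251 bits

For a binary symmetric channel (BSC) with error probability p:
Capacity C = 1 - H(p) bits per symbol

where H(p) = -p log₂(p) - (1-p) log₂(1-p) is the binary entropy function.

H(0.407) = 0.9749 bits
C = 1 - 0.9749 = 0.0251 bits per symbol

This means we can reliably transmit up to 0.0251 bits of information per channel use.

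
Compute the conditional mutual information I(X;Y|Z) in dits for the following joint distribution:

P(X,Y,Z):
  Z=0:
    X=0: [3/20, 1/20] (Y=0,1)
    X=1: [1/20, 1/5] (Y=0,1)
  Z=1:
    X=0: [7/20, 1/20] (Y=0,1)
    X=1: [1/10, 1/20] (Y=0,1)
0.0374 dits

Conditional mutual information: I(X;Y|Z) = H(X|Z) + H(Y|Z) - H(X,Y|Z)

H(Z) = 0.2989
H(X,Z) = 0.5731 → H(X|Z) = 0.2742
H(Y,Z) = 0.5464 → H(Y|Z) = 0.2475
H(X,Y,Z) = 0.7832 → H(X,Y|Z) = 0.4843

I(X;Y|Z) = 0.2742 + 0.2475 - 0.4843 = 0.0374 dits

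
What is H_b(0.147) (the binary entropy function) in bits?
0.6023 bits

The binary entropy function is:
H(p) = -p log(p) - (1-p) log(1-p)

H(0.147) = -0.147 × log_2(0.147) - 0.853 × log_2(0.853)
H(0.147) = 0.6023 bits

Note: Binary entropy is maximized at p=0.5 (H=1 bit) and minimized at p=0 or p=1 (H=0).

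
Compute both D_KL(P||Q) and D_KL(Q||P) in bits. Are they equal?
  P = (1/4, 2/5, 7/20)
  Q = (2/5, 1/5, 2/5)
D_KL(P||Q) = 0.1631, D_KL(Q||P) = 0.1483

KL divergence is not symmetric: D_KL(P||Q) ≠ D_KL(Q||P) in general.

D_KL(P||Q) = 0.1631 bits
D_KL(Q||P) = 0.1483 bits

No, they are not equal!

This asymmetry is why KL divergence is not a true distance metric.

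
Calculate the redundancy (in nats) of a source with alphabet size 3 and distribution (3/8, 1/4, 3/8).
0.0164 nats

Redundancy measures how far a source is from maximum entropy:
R = H_max - H(X)

Maximum entropy for 3 symbols: H_max = log_e(3) = 1.0986 nats
Actual entropy: H(X) = 1.0822 nats
Redundancy: R = 1.0986 - 1.0822 = 0.0164 nats

This redundancy represents potential for compression: the source could be compressed by 0.0164 nats per symbol.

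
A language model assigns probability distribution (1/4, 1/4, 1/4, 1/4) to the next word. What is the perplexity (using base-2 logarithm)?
4.0000

Perplexity is 2^H (or exp(H) for natural log).

First, H = -Σ p log p = 2.0000 bits
Perplexity = 2^2.0000 = 4.0000

Interpretation: The model's uncertainty is equivalent to choosing uniformly among 4.0 options.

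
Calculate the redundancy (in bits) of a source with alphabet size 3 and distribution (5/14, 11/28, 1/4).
0.0249 bits

Redundancy measures how far a source is from maximum entropy:
R = H_max - H(X)

Maximum entropy for 3 symbols: H_max = log_2(3) = 1.5850 bits
Actual entropy: H(X) = 1.5601 bits
Redundancy: R = 1.5850 - 1.5601 = 0.0249 bits

This redundancy represents potential for compression: the source could be compressed by 0.0249 bits per symbol.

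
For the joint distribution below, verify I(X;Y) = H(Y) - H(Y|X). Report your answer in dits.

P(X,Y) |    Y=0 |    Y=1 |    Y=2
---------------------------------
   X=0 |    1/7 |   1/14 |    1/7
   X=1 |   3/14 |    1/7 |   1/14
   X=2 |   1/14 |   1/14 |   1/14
I(X;Y) = 0.0145 dits

Mutual information has multiple equivalent forms:
- I(X;Y) = H(X) - H(X|Y)
- I(X;Y) = H(Y) - H(Y|X)
- I(X;Y) = H(X) + H(Y) - H(X,Y)

Computing all quantities:
H(X) = 0.4608, H(Y) = 0.4686, H(X,Y) = 0.9149
H(X|Y) = 0.4463, H(Y|X) = 0.4541

Verification:
H(X) - H(X|Y) = 0.4608 - 0.4463 = 0.0145
H(Y) - H(Y|X) = 0.4686 - 0.4541 = 0.0145
H(X) + H(Y) - H(X,Y) = 0.4608 + 0.4686 - 0.9149 = 0.0145

All forms give I(X;Y) = 0.0145 dits. ✓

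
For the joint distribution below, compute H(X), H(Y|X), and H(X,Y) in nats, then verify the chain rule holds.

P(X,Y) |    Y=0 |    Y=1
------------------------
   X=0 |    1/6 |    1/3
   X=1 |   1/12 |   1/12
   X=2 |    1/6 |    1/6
H(X,Y) = 1.6762, H(X) = 1.0114, H(Y|X) = 0.6648 (all in nats)

Chain rule: H(X,Y) = H(X) + H(Y|X)

Left side — joint entropy directly:
H(X,Y) = -Σ p(x,y) log p(x,y) = 1.6762 nats

Right side — compute H(Y|X) from the conditional distributions:
P(X) = (1/2, 1/6, 1/3), so H(X) = 1.0114 nats
H(Y|X) = Σ_x P(X=x) · H(Y|X=x):
  P(Y|X=0) = (1/3, 2/3), H(Y|X=0) = 0.6365, weight P(X=0) = 1/2
  P(Y|X=1) = (1/2, 1/2), H(Y|X=1) = 0.6931, weight P(X=1) = 1/6
  P(Y|X=2) = (1/2, 1/2), H(Y|X=2) = 0.6931, weight P(X=2) = 1/3
H(Y|X) = 0.6648 nats

H(X) + H(Y|X) = 1.0114 + 0.6648 = 1.6762 nats

Both sides equal 1.6762 nats. ✓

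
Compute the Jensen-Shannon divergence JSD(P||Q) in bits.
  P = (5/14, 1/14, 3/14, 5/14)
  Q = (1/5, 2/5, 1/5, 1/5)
0.1237 bits

Jensen-Shannon divergence is:
JSD(P||Q) = 0.5 × D_KL(P||M) + 0.5 × D_KL(Q||M)
where M = 0.5 × (P + Q) is the mixture distribution.

M = 0.5 × (5/14, 1/14, 3/14, 5/14) + 0.5 × (1/5, 2/5, 1/5, 1/5) = (0.278571, 0.235714, 0.207143, 0.278571)

D_KL(P||M) = 0.1435 bits
D_KL(Q||M) = 0.1038 bits

JSD(P||Q) = 0.5 × 0.1435 + 0.5 × 0.1038 = 0.1237 bits

Unlike KL divergence, JSD is symmetric and bounded: 0 ≤ JSD ≤ log(2).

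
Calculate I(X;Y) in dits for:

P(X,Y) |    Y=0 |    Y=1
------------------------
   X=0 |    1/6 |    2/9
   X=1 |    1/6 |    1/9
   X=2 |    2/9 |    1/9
0.0097 dits

Mutual information: I(X;Y) = H(X) + H(Y) - H(X,Y)

Marginals:
P(X) = (7/18, 5/18, 1/3), H(X) = 0.4731 dits
P(Y) = (5/9, 4/9), H(Y) = 0.2983 dits

Joint entropy: H(X,Y) = 0.7618 dits

I(X;Y) = 0.4731 + 0.2983 - 0.7618 = 0.0097 dits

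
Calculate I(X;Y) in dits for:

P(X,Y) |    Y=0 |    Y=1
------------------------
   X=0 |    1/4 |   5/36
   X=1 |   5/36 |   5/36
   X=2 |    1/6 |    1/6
0.0043 dits

Mutual information: I(X;Y) = H(X) + H(Y) - H(X,Y)

Marginals:
P(X) = (7/18, 5/18, 1/3), H(X) = 0.4731 dits
P(Y) = (5/9, 4/9), H(Y) = 0.2983 dits

Joint entropy: H(X,Y) = 0.7671 dits

I(X;Y) = 0.4731 + 0.2983 - 0.7671 = 0.0043 dits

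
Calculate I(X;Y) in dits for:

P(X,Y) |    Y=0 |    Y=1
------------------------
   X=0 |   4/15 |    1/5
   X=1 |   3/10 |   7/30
0.0000 dits

Mutual information: I(X;Y) = H(X) + H(Y) - H(X,Y)

Marginals:
P(X) = (7/15, 8/15), H(X) = 0.3001 dits
P(Y) = (17/30, 13/30), H(Y) = 0.2972 dits

Joint entropy: H(X,Y) = 0.5972 dits

I(X;Y) = 0.3001 + 0.2972 - 0.5972 = 0.0000 dits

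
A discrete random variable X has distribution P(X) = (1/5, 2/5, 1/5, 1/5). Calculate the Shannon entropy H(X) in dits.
0.5786 dits

Shannon entropy is H(X) = -Σ p(x) log p(x).

For P = (1/5, 2/5, 1/5, 1/5):
H = -1/5 × log_10(1/5) -2/5 × log_10(2/5) -1/5 × log_10(1/5) -1/5 × log_10(1/5)
H = 0.5786 dits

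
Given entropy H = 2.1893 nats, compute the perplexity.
8.9290

Perplexity is e^H (or exp(H) for natural log).

H = 2.1893 nats
Perplexity = e^2.1893 = 8.9290

Interpretation: The model's uncertainty is equivalent to choosing uniformly among 8.9 options.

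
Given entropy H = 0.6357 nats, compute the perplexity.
1.8883

Perplexity is e^H (or exp(H) for natural log).

H = 0.6357 nats
Perplexity = e^0.6357 = 1.8883

Interpretation: The model's uncertainty is equivalent to choosing uniformly among 1.9 options.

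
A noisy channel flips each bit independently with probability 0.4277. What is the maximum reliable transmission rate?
0.0151 bits

For a binary symmetric channel (BSC) with error probability p:
Capacity C = 1 - H(p) bits per symbol

where H(p) = -p log₂(p) - (1-p) log₂(1-p) is the binary entropy function.

H(0.4277) = 0.9849 bits
C = 1 - 0.9849 = 0.0151 bits per symbol

This means we can reliably transmit up to 0.0151 bits of information per channel use.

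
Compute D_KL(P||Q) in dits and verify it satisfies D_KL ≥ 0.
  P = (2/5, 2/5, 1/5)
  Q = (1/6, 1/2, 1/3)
0.0690 dits

KL divergence satisfies the Gibbs inequality: D_KL(P||Q) ≥ 0 for all distributions P, Q.

D_KL(P||Q) = Σ p(x) log(p(x)/q(x))
Term by term:
  x=0: 2/5 × log_10[(2/5)/(1/6)] = 0.1521
  x=1: 2/5 × log_10[(2/5)/(1/2)] = -0.0388
  x=2: 1/5 × log_10[(1/5)/(1/3)] = -0.0444
D_KL(P||Q) = 0.0690 dits

D_KL(P||Q) = 0.0690 ≥ 0 ✓

This non-negativity is a fundamental property: relative entropy cannot be negative because it measures how different Q is from P.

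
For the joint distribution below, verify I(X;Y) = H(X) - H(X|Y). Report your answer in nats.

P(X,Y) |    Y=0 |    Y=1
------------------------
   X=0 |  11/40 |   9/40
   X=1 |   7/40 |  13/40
I(X;Y) = 0.0203 nats

Mutual information has multiple equivalent forms:
- I(X;Y) = H(X) - H(X|Y)
- I(X;Y) = H(Y) - H(Y|X)
- I(X;Y) = H(X) + H(Y) - H(X,Y)

Computing all quantities:
H(X) = 0.6931, H(Y) = 0.6881, H(X,Y) = 1.3609
H(X|Y) = 0.6728, H(Y|X) = 0.6678

Verification:
H(X) - H(X|Y) = 0.6931 - 0.6728 = 0.0203
H(Y) - H(Y|X) = 0.6881 - 0.6678 = 0.0203
H(X) + H(Y) - H(X,Y) = 0.6931 + 0.6881 - 1.3609 = 0.0203

All forms give I(X;Y) = 0.0203 nats. ✓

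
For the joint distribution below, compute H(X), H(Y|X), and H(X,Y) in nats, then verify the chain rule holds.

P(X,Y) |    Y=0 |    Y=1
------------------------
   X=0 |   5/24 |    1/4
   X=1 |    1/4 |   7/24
H(X,Y) = 1.3793, H(X) = 0.6897, H(Y|X) = 0.6896 (all in nats)

Chain rule: H(X,Y) = H(X) + H(Y|X)

Left side — joint entropy directly:
H(X,Y) = -Σ p(x,y) log p(x,y) = 1.3793 nats

Right side — compute H(Y|X) from the conditional distributions:
P(X) = (11/24, 13/24), so H(X) = 0.6897 nats
H(Y|X) = Σ_x P(X=x) · H(Y|X=x):
  P(Y|X=0) = (5/11, 6/11), H(Y|X=0) = 0.6890, weight P(X=0) = 11/24
  P(Y|X=1) = (6/13, 7/13), H(Y|X=1) = 0.6902, weight P(X=1) = 13/24
H(Y|X) = 0.6896 nats

H(X) + H(Y|X) = 0.6897 + 0.6896 = 1.3793 nats

Both sides equal 1.3793 nats. ✓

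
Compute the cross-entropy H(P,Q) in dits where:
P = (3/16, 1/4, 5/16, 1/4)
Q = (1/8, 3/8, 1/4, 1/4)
0.6145 dits

Cross-entropy: H(P,Q) = -Σ p(x) log q(x)

Alternatively: H(P,Q) = H(P) + D_KL(P||Q)
H(P) = 0.5952 dits
D_KL(P||Q) = 0.0193 dits

H(P,Q) = 0.5952 + 0.0193 = 0.6145 dits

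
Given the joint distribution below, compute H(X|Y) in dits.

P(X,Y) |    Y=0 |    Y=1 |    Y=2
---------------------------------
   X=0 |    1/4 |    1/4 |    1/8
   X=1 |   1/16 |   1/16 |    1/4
0.2395 dits

Using the chain rule: H(X|Y) = H(X,Y) - H(Y)

First, compute H(X,Y) = 0.7149 dits

Marginal P(Y) = (5/16, 5/16, 3/8)
H(Y) = 0.4755 dits

H(X|Y) = H(X,Y) - H(Y) = 0.7149 - 0.4755 = 0.2395 dits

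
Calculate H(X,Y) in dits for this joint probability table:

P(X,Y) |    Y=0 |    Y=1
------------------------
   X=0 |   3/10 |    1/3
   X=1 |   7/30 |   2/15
0.5801 dits

Joint entropy is H(X,Y) = -Σ_{x,y} p(x,y) log p(x,y).

Summing over all non-zero entries:
H(X,Y) = -[3/10·log_10(3/10) + 1/3·log_10(1/3) + 7/30·log_10(7/30) + 2/15·log_10(2/15)]
H(X,Y) = 0.5801 dits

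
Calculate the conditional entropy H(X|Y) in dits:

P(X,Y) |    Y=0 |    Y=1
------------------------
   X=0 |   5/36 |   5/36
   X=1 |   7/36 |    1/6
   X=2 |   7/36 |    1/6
0.4738 dits

Using the chain rule: H(X|Y) = H(X,Y) - H(Y)

First, compute H(X,Y) = 0.7741 dits

Marginal P(Y) = (19/36, 17/36)
H(Y) = 0.3004 dits

H(X|Y) = H(X,Y) - H(Y) = 0.7741 - 0.3004 = 0.4738 dits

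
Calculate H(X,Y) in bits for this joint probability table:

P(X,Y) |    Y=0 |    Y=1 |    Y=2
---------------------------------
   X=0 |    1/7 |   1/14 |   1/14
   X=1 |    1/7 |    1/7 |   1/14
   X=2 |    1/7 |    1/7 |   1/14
3.0931 bits

Joint entropy is H(X,Y) = -Σ_{x,y} p(x,y) log p(x,y).

Summing over all non-zero entries:
H(X,Y) = -[1/7·log_2(1/7) + 1/14·log_2(1/14) + 1/14·log_2(1/14) + 1/7·log_2(1/7) + 1/7·log_2(1/7) + 1/14·log_2(1/14) + 1/7·log_2(1/7) + 1/7·log_2(1/7) + 1/14·log_2(1/14)]
H(X,Y) = 3.0931 bits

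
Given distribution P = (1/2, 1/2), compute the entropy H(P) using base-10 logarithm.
0.3010 dits

Shannon entropy is H(X) = -Σ p(x) log p(x).

For P = (1/2, 1/2):
H = -1/2 × log_10(1/2) -1/2 × log_10(1/2)
H = 0.3010 dits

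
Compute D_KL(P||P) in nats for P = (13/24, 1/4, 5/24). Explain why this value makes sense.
0.0000 nats

KL divergence satisfies the Gibbs inequality: D_KL(P||Q) ≥ 0 for all distributions P, Q.

D_KL(P||Q) = Σ p(x) log(p(x)/q(x))
Each term is p(x) × log_e(p(x)/p(x)) = p(x) × log_e(1) = 0, so the sum is 0.
D_KL(P||Q) = 0.0000 nats

When P = Q, the KL divergence is exactly 0, as there is no 'divergence' between identical distributions.

This non-negativity is a fundamental property: relative entropy cannot be negative because it measures how different Q is from P.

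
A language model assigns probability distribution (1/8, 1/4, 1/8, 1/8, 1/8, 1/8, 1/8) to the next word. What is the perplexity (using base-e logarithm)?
6.7272

Perplexity is e^H (or exp(H) for natural log).

First, H = -Σ p log p = 1.9062 nats
Perplexity = e^1.9062 = 6.7272

Interpretation: The model's uncertainty is equivalent to choosing uniformly among 6.7 options.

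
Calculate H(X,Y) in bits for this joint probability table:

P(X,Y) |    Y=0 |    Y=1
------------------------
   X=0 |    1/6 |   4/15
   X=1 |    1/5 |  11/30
1.9345 bits

Joint entropy is H(X,Y) = -Σ_{x,y} p(x,y) log p(x,y).

Summing over all non-zero entries:
H(X,Y) = -[1/6·log_2(1/6) + 4/15·log_2(4/15) + 1/5·log_2(1/5) + 11/30·log_2(11/30)]
H(X,Y) = 1.9345 bits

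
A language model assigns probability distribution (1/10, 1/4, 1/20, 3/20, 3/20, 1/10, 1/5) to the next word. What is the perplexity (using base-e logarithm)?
6.3465

Perplexity is e^H (or exp(H) for natural log).

First, H = -Σ p log p = 1.8479 nats
Perplexity = e^1.8479 = 6.3465

Interpretation: The model's uncertainty is equivalent to choosing uniformly among 6.3 options.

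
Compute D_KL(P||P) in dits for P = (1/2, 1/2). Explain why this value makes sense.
0.0000 dits

KL divergence satisfies the Gibbs inequality: D_KL(P||Q) ≥ 0 for all distributions P, Q.

D_KL(P||Q) = Σ p(x) log(p(x)/q(x))
Each term is p(x) × log_10(p(x)/p(x)) = p(x) × log_10(1) = 0, so the sum is 0.
D_KL(P||Q) = 0.0000 dits

When P = Q, the KL divergence is exactly 0, as there is no 'divergence' between identical distributions.

This non-negativity is a fundamental property: relative entropy cannot be negative because it measures how different Q is from P.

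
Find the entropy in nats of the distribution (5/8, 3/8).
0.6616 nats

Shannon entropy is H(X) = -Σ p(x) log p(x).

For P = (5/8, 3/8):
H = -5/8 × log_e(5/8) -3/8 × log_e(3/8)
H = 0.6616 nats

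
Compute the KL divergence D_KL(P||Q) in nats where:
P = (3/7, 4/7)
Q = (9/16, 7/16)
0.0361 nats

KL divergence: D_KL(P||Q) = Σ p(x) log(p(x)/q(x))

Computing term by term:
  x=0: 3/7 × log_e[(3/7)/(9/16)] = 3/7 × -0.2719 = -0.1165
  x=1: 4/7 × log_e[(4/7)/(7/16)] = 4/7 × 0.2671 = 0.1526

D_KL(P||Q) = 0.0361 nats

Note: KL divergence is always non-negative and equals 0 iff P = Q.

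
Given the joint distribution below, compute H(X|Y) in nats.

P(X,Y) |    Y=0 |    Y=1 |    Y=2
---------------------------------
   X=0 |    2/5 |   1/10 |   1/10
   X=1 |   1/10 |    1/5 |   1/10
0.5798 nats

Using the chain rule: H(X|Y) = H(X,Y) - H(Y)

First, compute H(X,Y) = 1.6094 nats

Marginal P(Y) = (1/2, 3/10, 1/5)
H(Y) = 1.0297 nats

H(X|Y) = H(X,Y) - H(Y) = 1.6094 - 1.0297 = 0.5798 nats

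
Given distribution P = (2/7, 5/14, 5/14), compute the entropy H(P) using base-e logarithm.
1.0934 nats

Shannon entropy is H(X) = -Σ p(x) log p(x).

For P = (2/7, 5/14, 5/14):
H = -2/7 × log_e(2/7) -5/14 × log_e(5/14) -5/14 × log_e(5/14)
H = 1.0934 nats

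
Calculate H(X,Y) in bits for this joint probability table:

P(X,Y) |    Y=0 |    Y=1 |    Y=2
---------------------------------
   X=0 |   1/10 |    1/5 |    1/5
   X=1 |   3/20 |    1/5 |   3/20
2.5464 bits

Joint entropy is H(X,Y) = -Σ_{x,y} p(x,y) log p(x,y).

Summing over all non-zero entries:
H(X,Y) = -[1/10·log_2(1/10) + 1/5·log_2(1/5) + 1/5·log_2(1/5) + 3/20·log_2(3/20) + 1/5·log_2(1/5) + 3/20·log_2(3/20)]
H(X,Y) = 2.5464 bits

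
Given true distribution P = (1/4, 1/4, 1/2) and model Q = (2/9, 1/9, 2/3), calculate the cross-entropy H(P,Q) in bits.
1.6274 bits

Cross-entropy: H(P,Q) = -Σ p(x) log q(x)

Alternatively: H(P,Q) = H(P) + D_KL(P||Q)
H(P) = 1.5000 bits
D_KL(P||Q) = 0.1274 bits

H(P,Q) = 1.5000 + 0.1274 = 1.6274 bits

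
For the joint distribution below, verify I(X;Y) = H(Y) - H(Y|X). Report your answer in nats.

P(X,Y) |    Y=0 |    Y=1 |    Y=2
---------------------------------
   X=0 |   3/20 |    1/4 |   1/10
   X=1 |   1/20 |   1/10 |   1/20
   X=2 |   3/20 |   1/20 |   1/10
I(X;Y) = 0.0543 nats

Mutual information has multiple equivalent forms:
- I(X;Y) = H(X) - H(X|Y)
- I(X;Y) = H(Y) - H(Y|X)
- I(X;Y) = H(X) + H(Y) - H(X,Y)

Computing all quantities:
H(X) = 1.0297, H(Y) = 1.0805, H(X,Y) = 2.0558
H(X|Y) = 0.9753, H(Y|X) = 1.0262

Verification:
H(X) - H(X|Y) = 1.0297 - 0.9753 = 0.0543
H(Y) - H(Y|X) = 1.0805 - 1.0262 = 0.0543
H(X) + H(Y) - H(X,Y) = 1.0297 + 1.0805 - 2.0558 = 0.0543

All forms give I(X;Y) = 0.0543 nats. ✓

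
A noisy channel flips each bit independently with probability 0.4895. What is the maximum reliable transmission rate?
0.0003 bits

For a binary symmetric channel (BSC) with error probability p:
Capacity C = 1 - H(p) bits per symbol

where H(p) = -p log₂(p) - (1-p) log₂(1-p) is the binary entropy function.

H(0.4895) = 0.9997 bits
C = 1 - 0.9997 = 0.0003 bits per symbol

This means we can reliably transmit up to 0.0003 bits of information per channel use.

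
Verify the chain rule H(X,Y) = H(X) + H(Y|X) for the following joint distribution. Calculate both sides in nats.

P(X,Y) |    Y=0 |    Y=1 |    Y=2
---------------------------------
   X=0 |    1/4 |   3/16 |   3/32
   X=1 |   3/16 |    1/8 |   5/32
H(X,Y) = 1.7462, H(X) = 0.6912, H(Y|X) = 1.0550 (all in nats)

Chain rule: H(X,Y) = H(X) + H(Y|X)

Left side — joint entropy directly:
H(X,Y) = -Σ p(x,y) log p(x,y) = 1.7462 nats

Right side — compute H(Y|X) from the conditional distributions:
P(X) = (17/32, 15/32), so H(X) = 0.6912 nats
H(Y|X) = Σ_x P(X=x) · H(Y|X=x):
  P(Y|X=0) = (8/17, 6/17, 3/17), H(Y|X=0) = 1.0284, weight P(X=0) = 17/32
  P(Y|X=1) = (2/5, 4/15, 1/3), H(Y|X=1) = 1.0852, weight P(X=1) = 15/32
H(Y|X) = 1.0550 nats

H(X) + H(Y|X) = 0.6912 + 1.0550 = 1.7462 nats

Both sides equal 1.7462 nats. ✓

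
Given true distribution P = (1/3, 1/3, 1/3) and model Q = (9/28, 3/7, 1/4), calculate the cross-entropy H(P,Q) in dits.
0.4877 dits

Cross-entropy: H(P,Q) = -Σ p(x) log q(x)

Alternatively: H(P,Q) = H(P) + D_KL(P||Q)
H(P) = 0.4771 dits
D_KL(P||Q) = 0.0105 dits

H(P,Q) = 0.4771 + 0.0105 = 0.4877 dits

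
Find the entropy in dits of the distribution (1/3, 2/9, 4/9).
0.4607 dits

Shannon entropy is H(X) = -Σ p(x) log p(x).

For P = (1/3, 2/9, 4/9):
H = -1/3 × log_10(1/3) -2/9 × log_10(2/9) -4/9 × log_10(4/9)
H = 0.4607 dits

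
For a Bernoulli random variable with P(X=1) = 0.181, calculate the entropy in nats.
0.4729 nats

The binary entropy function is:
H(p) = -p log(p) - (1-p) log(1-p)

H(0.181) = -0.181 × log_e(0.181) - 0.819 × log_e(0.819)
H(0.181) = 0.4729 nats

Note: Binary entropy is maximized at p=0.5 (H=1 bit) and minimized at p=0 or p=1 (H=0).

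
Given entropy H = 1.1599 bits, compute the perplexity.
2.2344

Perplexity is 2^H (or exp(H) for natural log).

H = 1.1599 bits
Perplexity = 2^1.1599 = 2.2344

Interpretation: The model's uncertainty is equivalent to choosing uniformly among 2.2 options.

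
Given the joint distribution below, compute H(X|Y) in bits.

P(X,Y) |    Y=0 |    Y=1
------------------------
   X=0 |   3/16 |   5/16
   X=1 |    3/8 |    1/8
0.8942 bits

Using the chain rule: H(X|Y) = H(X,Y) - H(Y)

First, compute H(X,Y) = 1.8829 bits

Marginal P(Y) = (9/16, 7/16)
H(Y) = 0.9887 bits

H(X|Y) = H(X,Y) - H(Y) = 1.8829 - 0.9887 = 0.8942 bits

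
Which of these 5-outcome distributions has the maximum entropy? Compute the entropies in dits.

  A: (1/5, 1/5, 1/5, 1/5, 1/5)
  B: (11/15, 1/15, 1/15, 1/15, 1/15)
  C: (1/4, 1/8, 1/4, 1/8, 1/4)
A

For a discrete distribution over n outcomes, entropy is maximized by the uniform distribution.

Computing entropies:
H(A) = 0.6990 dits
H(B) = 0.4124 dits
H(C) = 0.6773 dits

The uniform distribution (where all probabilities equal 1/5) achieves the maximum entropy of log_10(5) = 0.6990 dits.

Distribution A has the highest entropy.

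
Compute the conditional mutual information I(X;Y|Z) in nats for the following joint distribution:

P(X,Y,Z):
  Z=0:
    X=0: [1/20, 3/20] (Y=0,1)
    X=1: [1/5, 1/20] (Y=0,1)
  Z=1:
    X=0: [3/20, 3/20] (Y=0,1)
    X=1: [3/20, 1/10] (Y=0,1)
0.0743 nats

Conditional mutual information: I(X;Y|Z) = H(X|Z) + H(Y|Z) - H(X,Y|Z)

H(Z) = 0.6881
H(X,Z) = 1.3762 → H(X|Z) = 0.6881
H(Y,Z) = 1.3762 → H(Y|Z) = 0.6881
H(X,Y,Z) = 1.9900 → H(X,Y|Z) = 1.3019

I(X;Y|Z) = 0.6881 + 0.6881 - 1.3019 = 0.0743 nats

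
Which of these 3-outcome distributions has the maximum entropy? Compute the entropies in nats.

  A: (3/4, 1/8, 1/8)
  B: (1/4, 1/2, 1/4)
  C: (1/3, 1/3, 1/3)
C

For a discrete distribution over n outcomes, entropy is maximized by the uniform distribution.

Computing entropies:
H(A) = 0.7356 nats
H(B) = 1.0397 nats
H(C) = 1.0986 nats

The uniform distribution (where all probabilities equal 1/3) achieves the maximum entropy of log_e(3) = 1.0986 nats.

Distribution C has the highest entropy.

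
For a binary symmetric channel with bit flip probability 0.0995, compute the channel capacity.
0.5326 bits

For a binary symmetric channel (BSC) with error probability p:
Capacity C = 1 - H(p) bits per symbol

where H(p) = -p log₂(p) - (1-p) log₂(1-p) is the binary entropy function.

H(0.0995) = 0.4674 bits
C = 1 - 0.4674 = 0.5326 bits per symbol

This means we can reliably transmit up to 0.5326 bits of information per channel use.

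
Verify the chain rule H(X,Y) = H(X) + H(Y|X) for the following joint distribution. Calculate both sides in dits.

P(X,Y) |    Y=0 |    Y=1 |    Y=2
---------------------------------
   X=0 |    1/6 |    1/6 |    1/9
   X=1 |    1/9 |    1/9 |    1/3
H(X,Y) = 0.7365, H(X) = 0.2983, H(Y|X) = 0.4382 (all in dits)

Chain rule: H(X,Y) = H(X) + H(Y|X)

Left side — joint entropy directly:
H(X,Y) = -Σ p(x,y) log p(x,y) = 0.7365 dits

Right side — compute H(Y|X) from the conditional distributions:
P(X) = (4/9, 5/9), so H(X) = 0.2983 dits
H(Y|X) = Σ_x P(X=x) · H(Y|X=x):
  P(Y|X=0) = (3/8, 3/8, 1/4), H(Y|X=0) = 0.4700, weight P(X=0) = 4/9
  P(Y|X=1) = (1/5, 1/5, 3/5), H(Y|X=1) = 0.4127, weight P(X=1) = 5/9
H(Y|X) = 0.4382 dits

H(X) + H(Y|X) = 0.2983 + 0.4382 = 0.7365 dits

Both sides equal 0.7365 dits. ✓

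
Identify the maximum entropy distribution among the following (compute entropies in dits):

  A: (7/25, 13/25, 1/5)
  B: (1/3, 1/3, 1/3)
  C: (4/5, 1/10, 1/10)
B

For a discrete distribution over n outcomes, entropy is maximized by the uniform distribution.

Computing entropies:
H(A) = 0.4423 dits
H(B) = 0.4771 dits
H(C) = 0.2775 dits

The uniform distribution (where all probabilities equal 1/3) achieves the maximum entropy of log_10(3) = 0.4771 dits.

Distribution B has the highest entropy.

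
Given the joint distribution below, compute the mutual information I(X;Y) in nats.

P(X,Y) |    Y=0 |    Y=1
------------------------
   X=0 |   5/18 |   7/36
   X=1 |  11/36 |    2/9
0.0000 nats

Mutual information: I(X;Y) = H(X) + H(Y) - H(X,Y)

Marginals:
P(X) = (17/36, 19/36), H(X) = 0.6916 nats
P(Y) = (7/12, 5/12), H(Y) = 0.6792 nats

Joint entropy: H(X,Y) = 1.3708 nats

I(X;Y) = 0.6916 + 0.6792 - 1.3708 = 0.0000 nats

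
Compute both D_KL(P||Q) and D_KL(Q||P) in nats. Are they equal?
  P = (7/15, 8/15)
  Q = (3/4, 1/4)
D_KL(P||Q) = 0.1827, D_KL(Q||P) = 0.1664

KL divergence is not symmetric: D_KL(P||Q) ≠ D_KL(Q||P) in general.

D_KL(P||Q) = 0.1827 nats
D_KL(Q||P) = 0.1664 nats

No, they are not equal!

This asymmetry is why KL divergence is not a true distance metric.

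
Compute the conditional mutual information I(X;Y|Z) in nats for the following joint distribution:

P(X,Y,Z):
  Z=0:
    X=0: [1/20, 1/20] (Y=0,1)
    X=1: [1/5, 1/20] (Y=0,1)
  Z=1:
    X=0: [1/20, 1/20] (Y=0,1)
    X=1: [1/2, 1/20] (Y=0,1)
0.0572 nats

Conditional mutual information: I(X;Y|Z) = H(X|Z) + H(Y|Z) - H(X,Y|Z)

H(Z) = 0.6474
H(X,Z) = 1.1359 → H(X|Z) = 0.4885
H(Y,Z) = 1.1359 → H(Y|Z) = 0.4885
H(X,Y,Z) = 1.5672 → H(X,Y|Z) = 0.9197

I(X;Y|Z) = 0.4885 + 0.4885 - 0.9197 = 0.0572 nats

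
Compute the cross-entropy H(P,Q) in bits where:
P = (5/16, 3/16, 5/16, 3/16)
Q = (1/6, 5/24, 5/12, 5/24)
2.0511 bits

Cross-entropy: H(P,Q) = -Σ p(x) log q(x)

Alternatively: H(P,Q) = H(P) + D_KL(P||Q)
H(P) = 1.9544 bits
D_KL(P||Q) = 0.0967 bits

H(P,Q) = 1.9544 + 0.0967 = 2.0511 bits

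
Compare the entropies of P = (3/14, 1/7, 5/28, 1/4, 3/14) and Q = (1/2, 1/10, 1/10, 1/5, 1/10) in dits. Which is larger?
P

Computing entropies in dits:
H(P) = 0.6916
H(Q) = 0.5903

Distribution P has higher entropy.

Intuition: The distribution closer to uniform (more spread out) has higher entropy.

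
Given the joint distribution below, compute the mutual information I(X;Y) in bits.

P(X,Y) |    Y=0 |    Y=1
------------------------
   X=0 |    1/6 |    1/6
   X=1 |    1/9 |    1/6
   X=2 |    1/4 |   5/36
0.0291 bits

Mutual information: I(X;Y) = H(X) + H(Y) - H(X,Y)

Marginals:
P(X) = (1/3, 5/18, 7/18), H(X) = 1.5715 bits
P(Y) = (19/36, 17/36), H(Y) = 0.9978 bits

Joint entropy: H(X,Y) = 2.5403 bits

I(X;Y) = 1.5715 + 0.9978 - 2.5403 = 0.0291 bits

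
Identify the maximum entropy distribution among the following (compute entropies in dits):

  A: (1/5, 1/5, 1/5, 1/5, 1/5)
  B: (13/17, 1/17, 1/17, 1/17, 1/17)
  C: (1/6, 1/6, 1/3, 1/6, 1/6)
A

For a discrete distribution over n outcomes, entropy is maximized by the uniform distribution.

Computing entropies:
H(A) = 0.6990 dits
H(B) = 0.3786 dits
H(C) = 0.6778 dits

The uniform distribution (where all probabilities equal 1/5) achieves the maximum entropy of log_10(5) = 0.6990 dits.

Distribution A has the highest entropy.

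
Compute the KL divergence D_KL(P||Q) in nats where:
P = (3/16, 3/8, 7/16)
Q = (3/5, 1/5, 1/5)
0.3601 nats

KL divergence: D_KL(P||Q) = Σ p(x) log(p(x)/q(x))

Computing term by term:
  x=0: 3/16 × log_e[(3/16)/(3/5)] = 3/16 × -1.1632 = -0.2181
  x=1: 3/8 × log_e[(3/8)/(1/5)] = 3/8 × 0.6286 = 0.2357
  x=2: 7/16 × log_e[(7/16)/(1/5)] = 7/16 × 0.7828 = 0.3425

D_KL(P||Q) = 0.3601 nats

Note: KL divergence is always non-negative and equals 0 iff P = Q.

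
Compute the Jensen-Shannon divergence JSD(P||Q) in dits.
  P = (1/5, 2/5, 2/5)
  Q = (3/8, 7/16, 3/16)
0.0146 dits

Jensen-Shannon divergence is:
JSD(P||Q) = 0.5 × D_KL(P||M) + 0.5 × D_KL(Q||M)
where M = 0.5 × (P + Q) is the mixture distribution.

M = 0.5 × (1/5, 2/5, 2/5) + 0.5 × (3/8, 7/16, 3/16) = (0.2875, 0.41875, 0.29375)

D_KL(P||M) = 0.0142 dits
D_KL(Q||M) = 0.0150 dits

JSD(P||Q) = 0.5 × 0.0142 + 0.5 × 0.0150 = 0.0146 dits

Unlike KL divergence, JSD is symmetric and bounded: 0 ≤ JSD ≤ log(2).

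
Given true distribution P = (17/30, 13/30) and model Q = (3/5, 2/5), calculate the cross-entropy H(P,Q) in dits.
0.2982 dits

Cross-entropy: H(P,Q) = -Σ p(x) log q(x)

Alternatively: H(P,Q) = H(P) + D_KL(P||Q)
H(P) = 0.2972 dits
D_KL(P||Q) = 0.0010 dits

H(P,Q) = 0.2972 + 0.0010 = 0.2982 dits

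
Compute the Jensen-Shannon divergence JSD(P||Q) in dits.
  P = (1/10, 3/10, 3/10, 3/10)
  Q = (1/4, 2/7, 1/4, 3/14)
0.0093 dits

Jensen-Shannon divergence is:
JSD(P||Q) = 0.5 × D_KL(P||M) + 0.5 × D_KL(Q||M)
where M = 0.5 × (P + Q) is the mixture distribution.

M = 0.5 × (1/10, 3/10, 3/10, 3/10) + 0.5 × (1/4, 2/7, 1/4, 3/14) = (7/40, 0.292857, 11/40, 9/35)

D_KL(P||M) = 0.0103 dits
D_KL(Q||M) = 0.0083 dits

JSD(P||Q) = 0.5 × 0.0103 + 0.5 × 0.0083 = 0.0093 dits

Unlike KL divergence, JSD is symmetric and bounded: 0 ≤ JSD ≤ log(2).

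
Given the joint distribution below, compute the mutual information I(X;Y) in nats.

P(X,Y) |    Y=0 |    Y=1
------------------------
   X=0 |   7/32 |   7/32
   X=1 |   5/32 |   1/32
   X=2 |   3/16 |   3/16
0.0377 nats

Mutual information: I(X;Y) = H(X) + H(Y) - H(X,Y)

Marginals:
P(X) = (7/16, 3/16, 3/8), H(X) = 1.0434 nats
P(Y) = (9/16, 7/16), H(Y) = 0.6853 nats

Joint entropy: H(X,Y) = 1.6910 nats

I(X;Y) = 1.0434 + 0.6853 - 1.6910 = 0.0377 nats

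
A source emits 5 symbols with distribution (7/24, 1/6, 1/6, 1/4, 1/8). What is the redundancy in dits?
0.0201 dits

Redundancy measures how far a source is from maximum entropy:
R = H_max - H(X)

Maximum entropy for 5 symbols: H_max = log_10(5) = 0.6990 dits
Actual entropy: H(X) = 0.6789 dits
Redundancy: R = 0.6990 - 0.6789 = 0.0201 dits

This redundancy represents potential for compression: the source could be compressed by 0.0201 dits per symbol.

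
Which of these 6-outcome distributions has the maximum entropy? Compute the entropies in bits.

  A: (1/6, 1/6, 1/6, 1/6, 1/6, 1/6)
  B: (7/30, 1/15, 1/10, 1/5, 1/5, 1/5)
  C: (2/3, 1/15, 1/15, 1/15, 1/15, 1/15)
A

For a discrete distribution over n outcomes, entropy is maximized by the uniform distribution.

Computing entropies:
H(A) = 2.5850 bits
H(B) = 2.4757 bits
H(C) = 1.6923 bits

The uniform distribution (where all probabilities equal 1/6) achieves the maximum entropy of log_2(6) = 2.5850 bits.

Distribution A has the highest entropy.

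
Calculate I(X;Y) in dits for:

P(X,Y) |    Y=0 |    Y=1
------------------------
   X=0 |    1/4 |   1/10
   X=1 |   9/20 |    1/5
0.0001 dits

Mutual information: I(X;Y) = H(X) + H(Y) - H(X,Y)

Marginals:
P(X) = (7/20, 13/20), H(X) = 0.2812 dits
P(Y) = (7/10, 3/10), H(Y) = 0.2653 dits

Joint entropy: H(X,Y) = 0.5464 dits

I(X;Y) = 0.2812 + 0.2653 - 0.5464 = 0.0001 dits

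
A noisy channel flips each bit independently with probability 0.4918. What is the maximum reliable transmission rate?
0.0002 bits

For a binary symmetric channel (BSC) with error probability p:
Capacity C = 1 - H(p) bits per symbol

where H(p) = -p log₂(p) - (1-p) log₂(1-p) is the binary entropy function.

H(0.4918) = 0.9998 bits
C = 1 - 0.9998 = 0.0002 bits per symbol

This means we can reliably transmit up to 0.0002 bits of information per channel use.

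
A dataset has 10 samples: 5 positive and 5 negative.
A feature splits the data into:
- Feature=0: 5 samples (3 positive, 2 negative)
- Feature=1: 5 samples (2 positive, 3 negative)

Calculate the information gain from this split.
0.0290 bits

Information Gain = H(Y) - H(Y|Feature)

Before split:
P(positive) = 5/10 = 0.5000
H(Y) = 1.0000 bits

After split:
Feature=0: H = 0.9710 bits (weight = 5/10)
Feature=1: H = 0.9710 bits (weight = 5/10)
H(Y|Feature) = (5/10)×0.9710 + (5/10)×0.9710 = 0.9710 bits

Information Gain = 1.0000 - 0.9710 = 0.0290 bits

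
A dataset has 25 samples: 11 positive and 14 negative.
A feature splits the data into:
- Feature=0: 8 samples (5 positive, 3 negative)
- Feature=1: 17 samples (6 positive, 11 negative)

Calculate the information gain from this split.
0.0472 bits

Information Gain = H(Y) - H(Y|Feature)

Before split:
P(positive) = 11/25 = 0.4400
H(Y) = 0.9896 bits

After split:
Feature=0: H = 0.9544 bits (weight = 8/25)
Feature=1: H = 0.9367 bits (weight = 17/25)
H(Y|Feature) = (8/25)×0.9544 + (17/25)×0.9367 = 0.9424 bits

Information Gain = 0.9896 - 0.9424 = 0.0472 bits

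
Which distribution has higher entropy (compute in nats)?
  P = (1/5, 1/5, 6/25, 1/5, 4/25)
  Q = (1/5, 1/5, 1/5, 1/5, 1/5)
Q

Computing entropies in nats:
H(P) = 1.6014
H(Q) = 1.6094

Distribution Q has higher entropy.

Intuition: The distribution closer to uniform (more spread out) has higher entropy.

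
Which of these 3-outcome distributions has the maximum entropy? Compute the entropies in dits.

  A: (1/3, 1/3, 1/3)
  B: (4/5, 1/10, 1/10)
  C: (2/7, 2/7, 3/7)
A

For a discrete distribution over n outcomes, entropy is maximized by the uniform distribution.

Computing entropies:
H(A) = 0.4771 dits
H(B) = 0.2775 dits
H(C) = 0.4686 dits

The uniform distribution (where all probabilities equal 1/3) achieves the maximum entropy of log_10(3) = 0.4771 dits.

Distribution A has the highest entropy.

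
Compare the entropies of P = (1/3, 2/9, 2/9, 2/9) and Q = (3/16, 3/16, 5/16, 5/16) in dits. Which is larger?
P

Computing entropies in dits:
H(P) = 0.5945
H(Q) = 0.5883

Distribution P has higher entropy.

Intuition: The distribution closer to uniform (more spread out) has higher entropy.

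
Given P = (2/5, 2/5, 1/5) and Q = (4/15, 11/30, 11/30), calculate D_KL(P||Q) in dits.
0.0329 dits

KL divergence: D_KL(P||Q) = Σ p(x) log(p(x)/q(x))

Computing term by term:
  x=0: 2/5 × log_10[(2/5)/(4/15)] = 2/5 × 0.1761 = 0.0704
  x=1: 2/5 × log_10[(2/5)/(11/30)] = 2/5 × 0.0378 = 0.0151
  x=2: 1/5 × log_10[(1/5)/(11/30)] = 1/5 × -0.2632 = -0.0526

D_KL(P||Q) = 0.0329 dits

Note: KL divergence is always non-negative and equals 0 iff P = Q.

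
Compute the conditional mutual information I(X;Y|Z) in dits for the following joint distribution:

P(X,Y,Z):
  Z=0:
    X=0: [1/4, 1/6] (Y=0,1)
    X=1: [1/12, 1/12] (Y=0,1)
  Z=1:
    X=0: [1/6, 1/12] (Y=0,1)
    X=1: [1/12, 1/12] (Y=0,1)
0.0036 dits

Conditional mutual information: I(X;Y|Z) = H(X|Z) + H(Y|Z) - H(X,Y|Z)

H(Z) = 0.2950
H(X,Z) = 0.5683 → H(X|Z) = 0.2734
H(Y,Z) = 0.5898 → H(Y|Z) = 0.2948
H(X,Y,Z) = 0.8596 → H(X,Y|Z) = 0.5646

I(X;Y|Z) = 0.2734 + 0.2948 - 0.5646 = 0.0036 dits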